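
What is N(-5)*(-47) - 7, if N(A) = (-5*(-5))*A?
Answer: 5868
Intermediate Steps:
N(A) = 25*A
N(-5)*(-47) - 7 = (25*(-5))*(-47) - 7 = -125*(-47) - 7 = 5875 - 7 = 5868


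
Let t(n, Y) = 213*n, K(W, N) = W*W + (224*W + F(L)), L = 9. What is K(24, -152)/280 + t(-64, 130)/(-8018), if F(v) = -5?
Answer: 25750003/1122520 ≈ 22.939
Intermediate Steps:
K(W, N) = -5 + W**2 + 224*W (K(W, N) = W*W + (224*W - 5) = W**2 + (-5 + 224*W) = -5 + W**2 + 224*W)
K(24, -152)/280 + t(-64, 130)/(-8018) = (-5 + 24**2 + 224*24)/280 + (213*(-64))/(-8018) = (-5 + 576 + 5376)*(1/280) - 13632*(-1/8018) = 5947*(1/280) + 6816/4009 = 5947/280 + 6816/4009 = 25750003/1122520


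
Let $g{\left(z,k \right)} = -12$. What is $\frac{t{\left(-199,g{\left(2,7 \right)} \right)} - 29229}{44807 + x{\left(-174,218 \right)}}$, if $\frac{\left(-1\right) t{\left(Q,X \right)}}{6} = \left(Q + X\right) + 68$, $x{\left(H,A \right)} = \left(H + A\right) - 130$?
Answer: $- \frac{9457}{14907} \approx -0.6344$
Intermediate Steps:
$x{\left(H,A \right)} = -130 + A + H$ ($x{\left(H,A \right)} = \left(A + H\right) - 130 = -130 + A + H$)
$t{\left(Q,X \right)} = -408 - 6 Q - 6 X$ ($t{\left(Q,X \right)} = - 6 \left(\left(Q + X\right) + 68\right) = - 6 \left(68 + Q + X\right) = -408 - 6 Q - 6 X$)
$\frac{t{\left(-199,g{\left(2,7 \right)} \right)} - 29229}{44807 + x{\left(-174,218 \right)}} = \frac{\left(-408 - -1194 - -72\right) - 29229}{44807 - 86} = \frac{\left(-408 + 1194 + 72\right) - 29229}{44807 - 86} = \frac{858 - 29229}{44721} = \left(-28371\right) \frac{1}{44721} = - \frac{9457}{14907}$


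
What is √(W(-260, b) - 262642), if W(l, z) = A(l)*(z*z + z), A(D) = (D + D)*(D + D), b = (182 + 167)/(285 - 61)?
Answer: √638991497/28 ≈ 902.80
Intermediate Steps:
b = 349/224 ≈ 1.5580
A(D) = 4*D² (A(D) = (2*D)*(2*D) = 4*D²)
W(l, z) = 4*l²*(z + z²) (W(l, z) = (4*l²)*(z*z + z) = (4*l²)*(z² + z) = (4*l²)*(z + z²) = 4*l²*(z + z²))
√(W(-260, b) - 262642) = √(4*(349/224)*(-260)²*(1 + 349/224) - 262642) = √(4*(349/224)*67600*(573/224) - 262642) = √(844902825/784 - 262642) = √(638991497/784) = √638991497/28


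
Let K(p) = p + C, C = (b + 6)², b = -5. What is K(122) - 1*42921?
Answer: -42798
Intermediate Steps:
C = 1 (C = (-5 + 6)² = 1² = 1)
K(p) = 1 + p (K(p) = p + 1 = 1 + p)
K(122) - 1*42921 = (1 + 122) - 1*42921 = 123 - 42921 = -42798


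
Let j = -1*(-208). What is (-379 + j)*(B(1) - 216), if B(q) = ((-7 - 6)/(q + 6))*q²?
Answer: 260775/7 ≈ 37254.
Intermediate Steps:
j = 208
B(q) = -13*q²/(6 + q) (B(q) = (-13/(6 + q))*q² = -13*q²/(6 + q))
(-379 + j)*(B(1) - 216) = (-379 + 208)*(-13*1²/(6 + 1) - 216) = -171*(-13*1/7 - 216) = -171*(-13*1*⅐ - 216) = -171*(-13/7 - 216) = -171*(-1525/7) = 260775/7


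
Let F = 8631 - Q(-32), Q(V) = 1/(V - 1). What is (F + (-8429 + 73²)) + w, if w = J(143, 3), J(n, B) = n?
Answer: 187243/33 ≈ 5674.0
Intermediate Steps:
Q(V) = 1/(-1 + V)
w = 143
F = 284824/33 (F = 8631 - 1/(-1 - 32) = 8631 - 1/(-33) = 8631 - 1*(-1/33) = 8631 + 1/33 = 284824/33 ≈ 8631.0)
(F + (-8429 + 73²)) + w = (284824/33 + (-8429 + 73²)) + 143 = (284824/33 + (-8429 + 5329)) + 143 = (284824/33 - 3100) + 143 = 182524/33 + 143 = 187243/33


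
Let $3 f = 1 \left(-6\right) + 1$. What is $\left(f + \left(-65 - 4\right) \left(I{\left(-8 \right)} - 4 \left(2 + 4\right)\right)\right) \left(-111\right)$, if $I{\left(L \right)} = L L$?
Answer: $306545$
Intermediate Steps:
$I{\left(L \right)} = L^{2}$
$f = - \frac{5}{3}$ ($f = \frac{1 \left(-6\right) + 1}{3} = \frac{-6 + 1}{3} = \frac{1}{3} \left(-5\right) = - \frac{5}{3} \approx -1.6667$)
$\left(f + \left(-65 - 4\right) \left(I{\left(-8 \right)} - 4 \left(2 + 4\right)\right)\right) \left(-111\right) = \left(- \frac{5}{3} + \left(-65 - 4\right) \left(\left(-8\right)^{2} - 4 \left(2 + 4\right)\right)\right) \left(-111\right) = \left(- \frac{5}{3} - 69 \left(64 - 24\right)\right) \left(-111\right) = \left(- \frac{5}{3} - 2760\right) \left(-111\right) = \left(- \frac{8285}{3}\right) \left(-111\right) = 306545$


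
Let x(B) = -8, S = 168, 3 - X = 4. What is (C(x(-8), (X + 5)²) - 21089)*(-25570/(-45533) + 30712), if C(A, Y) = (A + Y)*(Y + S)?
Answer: -27433100689722/45533 ≈ -6.0249e+8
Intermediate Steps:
X = -1 (X = 3 - 1*4 = 3 - 4 = -1)
C(A, Y) = (168 + Y)*(A + Y) (C(A, Y) = (A + Y)*(Y + 168) = (A + Y)*(168 + Y) = (168 + Y)*(A + Y))
(C(x(-8), (X + 5)²) - 21089)*(-25570/(-45533) + 30712) = ((((-1 + 5)²)² + 168*(-8) + 168*(-1 + 5)² - 8*(-1 + 5)²) - 21089)*(-25570/(-45533) + 30712) = (((4²)² - 1344 + 168*4² - 8*4²) - 21089)*(-25570*(-1/45533) + 30712) = ((16² - 1344 + 168*16 - 8*16) - 21089)*(25570/45533 + 30712) = ((256 - 1344 + 2688 - 128) - 21089)*(1398435066/45533) = (1472 - 21089)*(1398435066/45533) = -19617*1398435066/45533 = -27433100689722/45533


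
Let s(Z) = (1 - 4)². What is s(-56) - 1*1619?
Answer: -1610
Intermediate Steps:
s(Z) = 9 (s(Z) = (-3)² = 9)
s(-56) - 1*1619 = 9 - 1*1619 = 9 - 1619 = -1610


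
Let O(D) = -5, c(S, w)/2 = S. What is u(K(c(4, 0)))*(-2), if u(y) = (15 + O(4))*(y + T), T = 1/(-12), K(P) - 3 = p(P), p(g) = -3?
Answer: 5/3 ≈ 1.6667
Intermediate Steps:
c(S, w) = 2*S
K(P) = 0 (K(P) = 3 - 3 = 0)
T = -1/12 ≈ -0.083333
u(y) = -5/6 + 10*y (u(y) = (15 - 5)*(y - 1/12) = 10*(-1/12 + y) = -5/6 + 10*y)
u(K(c(4, 0)))*(-2) = (-5/6 + 10*0)*(-2) = (-5/6 + 0)*(-2) = -5/6*(-2) = 5/3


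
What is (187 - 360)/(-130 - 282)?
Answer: 173/412 ≈ 0.41990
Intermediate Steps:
(187 - 360)/(-130 - 282) = -173/(-412) = -173*(-1/412) = 173/412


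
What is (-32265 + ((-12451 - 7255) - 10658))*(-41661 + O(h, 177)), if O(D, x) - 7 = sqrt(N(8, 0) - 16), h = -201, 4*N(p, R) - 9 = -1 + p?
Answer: 2608748366 - 125258*I*sqrt(3) ≈ 2.6087e+9 - 2.1695e+5*I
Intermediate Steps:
N(p, R) = 2 + p/4 (N(p, R) = 9/4 + (-1 + p)/4 = 9/4 + (-1/4 + p/4) = 2 + p/4)
O(D, x) = 7 + 2*I*sqrt(3) (O(D, x) = 7 + sqrt((2 + (1/4)*8) - 16) = 7 + sqrt((2 + 2) - 16) = 7 + sqrt(4 - 16) = 7 + sqrt(-12) = 7 + 2*I*sqrt(3))
(-32265 + ((-12451 - 7255) - 10658))*(-41661 + O(h, 177)) = (-32265 + ((-12451 - 7255) - 10658))*(-41661 + (7 + 2*I*sqrt(3))) = (-32265 + (-19706 - 10658))*(-41654 + 2*I*sqrt(3)) = (-32265 - 30364)*(-41654 + 2*I*sqrt(3)) = -62629*(-41654 + 2*I*sqrt(3)) = 2608748366 - 125258*I*sqrt(3)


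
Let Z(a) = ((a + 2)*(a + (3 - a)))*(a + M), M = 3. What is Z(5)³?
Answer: 4741632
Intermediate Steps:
Z(a) = (3 + a)*(6 + 3*a) (Z(a) = ((a + 2)*(a + (3 - a)))*(a + 3) = ((2 + a)*3)*(3 + a) = (6 + 3*a)*(3 + a) = (3 + a)*(6 + 3*a))
Z(5)³ = (18 + 3*5² + 15*5)³ = (18 + 3*25 + 75)³ = (18 + 75 + 75)³ = 168³ = 4741632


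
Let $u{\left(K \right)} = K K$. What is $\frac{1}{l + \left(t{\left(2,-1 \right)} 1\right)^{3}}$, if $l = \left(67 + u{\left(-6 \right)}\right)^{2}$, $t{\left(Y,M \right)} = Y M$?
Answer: $\frac{1}{10601} \approx 9.4331 \cdot 10^{-5}$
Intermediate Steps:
$u{\left(K \right)} = K^{2}$
$t{\left(Y,M \right)} = M Y$
$l = 10609$ ($l = \left(67 + \left(-6\right)^{2}\right)^{2} = \left(67 + 36\right)^{2} = 103^{2} = 10609$)
$\frac{1}{l + \left(t{\left(2,-1 \right)} 1\right)^{3}} = \frac{1}{10609 + \left(\left(-1\right) 2 \cdot 1\right)^{3}} = \frac{1}{10609 + \left(\left(-2\right) 1\right)^{3}} = \frac{1}{10609 + \left(-2\right)^{3}} = \frac{1}{10609 - 8} = \frac{1}{10601}$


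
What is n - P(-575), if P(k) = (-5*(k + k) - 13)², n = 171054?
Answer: -32742115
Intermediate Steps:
P(k) = (-13 - 10*k)² (P(k) = (-10*k - 13)² = (-13 - 10*k)²)
n - P(-575) = 171054 - (13 + 10*(-575))² = 171054 - (13 - 5750)² = 171054 - 1*(-5737)² = 171054 - 1*32913169 = 171054 - 32913169 = -32742115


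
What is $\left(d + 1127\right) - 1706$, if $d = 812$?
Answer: $233$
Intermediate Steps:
$\left(d + 1127\right) - 1706 = \left(812 + 1127\right) - 1706 = 1939 - 1706 = 233$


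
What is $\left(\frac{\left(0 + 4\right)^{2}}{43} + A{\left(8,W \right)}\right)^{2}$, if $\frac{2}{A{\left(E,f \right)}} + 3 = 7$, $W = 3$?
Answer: $\frac{5625}{7396} \approx 0.76055$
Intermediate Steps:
$A{\left(E,f \right)} = \frac{1}{2}$ ($A{\left(E,f \right)} = \frac{2}{-3 + 7} = \frac{2}{4} = 2 \cdot \frac{1}{4} = \frac{1}{2}$)
$\left(\frac{\left(0 + 4\right)^{2}}{43} + A{\left(8,W \right)}\right)^{2} = \left(\frac{\left(0 + 4\right)^{2}}{43} + \frac{1}{2}\right)^{2} = \left(4^{2} \cdot \frac{1}{43} + \frac{1}{2}\right)^{2} = \left(16 \cdot \frac{1}{43} + \frac{1}{2}\right)^{2} = \left(\frac{16}{43} + \frac{1}{2}\right)^{2} = \left(\frac{75}{86}\right)^{2} = \frac{5625}{7396}$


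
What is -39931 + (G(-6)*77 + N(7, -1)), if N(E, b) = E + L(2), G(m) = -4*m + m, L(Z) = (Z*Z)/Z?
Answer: -38536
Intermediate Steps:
L(Z) = Z (L(Z) = Z²/Z = Z)
G(m) = -3*m
N(E, b) = 2 + E (N(E, b) = E + 2 = 2 + E)
-39931 + (G(-6)*77 + N(7, -1)) = -39931 + (-3*(-6)*77 + (2 + 7)) = -39931 + (18*77 + 9) = -39931 + (1386 + 9) = -39931 + 1395 = -38536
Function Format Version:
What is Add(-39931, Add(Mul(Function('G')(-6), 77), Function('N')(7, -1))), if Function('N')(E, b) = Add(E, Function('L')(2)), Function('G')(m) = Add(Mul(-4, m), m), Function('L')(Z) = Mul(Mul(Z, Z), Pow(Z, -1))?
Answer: -38536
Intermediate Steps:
Function('L')(Z) = Z (Function('L')(Z) = Mul(Pow(Z, 2), Pow(Z, -1)) = Z)
Function('G')(m) = Mul(-3, m)
Function('N')(E, b) = Add(2, E) (Function('N')(E, b) = Add(E, 2) = Add(2, E))
Add(-39931, Add(Mul(Function('G')(-6), 77), Function('N')(7, -1))) = Add(-39931, Add(Mul(Mul(-3, -6), 77), Add(2, 7))) = Add(-39931, Add(Mul(18, 77), 9)) = Add(-39931, Add(1386, 9)) = Add(-39931, 1395) = -38536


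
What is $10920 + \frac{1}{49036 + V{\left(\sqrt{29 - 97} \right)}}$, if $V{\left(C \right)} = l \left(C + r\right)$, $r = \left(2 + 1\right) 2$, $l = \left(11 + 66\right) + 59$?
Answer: $\frac{6788089407823}{621619908} - \frac{17 i \sqrt{17}}{155404977} \approx 10920.0 - 4.5103 \cdot 10^{-7} i$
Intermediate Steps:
$l = 136$ ($l = 77 + 59 = 136$)
$r = 6$ ($r = 3 \cdot 2 = 6$)
$V{\left(C \right)} = 816 + 136 C$ ($V{\left(C \right)} = 136 \left(C + 6\right) = 136 \left(6 + C\right) = 816 + 136 C$)
$10920 + \frac{1}{49036 + V{\left(\sqrt{29 - 97} \right)}} = 10920 + \frac{1}{49036 + \left(816 + 136 \sqrt{29 - 97}\right)} = 10920 + \frac{1}{49036 + \left(816 + 136 \sqrt{-68}\right)} = 10920 + \frac{1}{49036 + \left(816 + 136 \cdot 2 i \sqrt{17}\right)} = 10920 + \frac{1}{49036 + \left(816 + 272 i \sqrt{17}\right)} = 10920 + \frac{1}{49852 + 272 i \sqrt{17}}$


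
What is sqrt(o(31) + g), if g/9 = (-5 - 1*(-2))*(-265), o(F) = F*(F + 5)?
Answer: 3*sqrt(919) ≈ 90.945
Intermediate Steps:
o(F) = F*(5 + F)
g = 7155 (g = 9*((-5 - 1*(-2))*(-265)) = 9*((-5 + 2)*(-265)) = 9*(-3*(-265)) = 9*795 = 7155)
sqrt(o(31) + g) = sqrt(31*(5 + 31) + 7155) = sqrt(31*36 + 7155) = sqrt(1116 + 7155) = sqrt(8271) = 3*sqrt(919)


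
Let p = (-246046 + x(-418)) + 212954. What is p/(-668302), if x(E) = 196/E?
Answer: 3458163/69837559 ≈ 0.049517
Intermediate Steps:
p = -6916326/209 (p = (-246046 + 196/(-418)) + 212954 = (-246046 + 196*(-1/418)) + 212954 = (-246046 - 98/209) + 212954 = -51423712/209 + 212954 = -6916326/209 ≈ -33093.)
p/(-668302) = -6916326/209/(-668302) = -6916326/209*(-1/668302) = 3458163/69837559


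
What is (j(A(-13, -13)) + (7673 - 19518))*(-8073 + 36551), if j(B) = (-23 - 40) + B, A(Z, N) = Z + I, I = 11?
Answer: -339172980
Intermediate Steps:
A(Z, N) = 11 + Z (A(Z, N) = Z + 11 = 11 + Z)
j(B) = -63 + B
(j(A(-13, -13)) + (7673 - 19518))*(-8073 + 36551) = ((-63 + (11 - 13)) + (7673 - 19518))*(-8073 + 36551) = ((-63 - 2) - 11845)*28478 = (-65 - 11845)*28478 = -11910*28478 = -339172980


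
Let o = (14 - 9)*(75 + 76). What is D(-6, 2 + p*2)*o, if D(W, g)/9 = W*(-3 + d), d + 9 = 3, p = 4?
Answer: 366930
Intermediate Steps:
d = -6 (d = -9 + 3 = -6)
o = 755 (o = 5*151 = 755)
D(W, g) = -81*W (D(W, g) = 9*(W*(-3 - 6)) = 9*(W*(-9)) = 9*(-9*W) = -81*W)
D(-6, 2 + p*2)*o = -81*(-6)*755 = 486*755 = 366930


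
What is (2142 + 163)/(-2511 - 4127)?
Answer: -2305/6638 ≈ -0.34724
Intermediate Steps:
(2142 + 163)/(-2511 - 4127) = 2305/(-6638) = 2305*(-1/6638) = -2305/6638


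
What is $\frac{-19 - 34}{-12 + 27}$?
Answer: $- \frac{53}{15} \approx -3.5333$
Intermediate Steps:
$\frac{-19 - 34}{-12 + 27} = \frac{1}{15} \left(-53\right) = - \frac{53}{15}$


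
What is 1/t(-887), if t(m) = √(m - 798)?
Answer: -I*√1685/1685 ≈ -0.024361*I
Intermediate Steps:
t(m) = √(-798 + m)
1/t(-887) = 1/(√(-798 - 887)) = 1/(√(-1685)) = 1/(I*√1685) = -I*√1685/1685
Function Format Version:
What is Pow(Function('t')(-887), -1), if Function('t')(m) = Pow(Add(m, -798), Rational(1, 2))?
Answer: Mul(Rational(-1, 1685), I, Pow(1685, Rational(1, 2))) ≈ Mul(-0.024361, I)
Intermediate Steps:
Function('t')(m) = Pow(Add(-798, m), Rational(1, 2))
Pow(Function('t')(-887), -1) = Pow(Pow(Add(-798, -887), Rational(1, 2)), -1) = Pow(Pow(-1685, Rational(1, 2)), -1) = Pow(Mul(I, Pow(1685, Rational(1, 2))), -1) = Mul(Rational(-1, 1685), I, Pow(1685, Rational(1, 2)))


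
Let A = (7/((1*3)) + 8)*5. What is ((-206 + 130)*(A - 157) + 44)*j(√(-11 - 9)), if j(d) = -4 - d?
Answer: -96592/3 - 48296*I*√5/3 ≈ -32197.0 - 35998.0*I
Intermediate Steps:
A = 155/3 (A = (7/3 + 8)*5 = (31/3)*5 = 155/3 ≈ 51.667)
((-206 + 130)*(A - 157) + 44)*j(√(-11 - 9)) = ((-206 + 130)*(155/3 - 157) + 44)*(-4 - √(-11 - 9)) = (-76*(-316/3) + 44)*(-4 - √(-20)) = (24016/3 + 44)*(-4 - 2*I*√5) = 24148*(-4 - 2*I*√5)/3 = -96592/3 - 48296*I*√5/3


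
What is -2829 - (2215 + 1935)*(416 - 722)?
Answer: 1267071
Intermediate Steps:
-2829 - (2215 + 1935)*(416 - 722) = -2829 - 4150*(-306) = -2829 - 1*(-1269900) = -2829 + 1269900 = 1267071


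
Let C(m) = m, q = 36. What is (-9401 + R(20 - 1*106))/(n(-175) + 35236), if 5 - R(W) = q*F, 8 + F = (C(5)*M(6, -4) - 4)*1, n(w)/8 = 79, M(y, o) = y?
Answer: -837/2989 ≈ -0.28003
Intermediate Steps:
n(w) = 632 (n(w) = 8*79 = 632)
F = 18 (F = -8 + (5*6 - 4)*1 = -8 + (30 - 4)*1 = -8 + 26*1 = -8 + 26 = 18)
R(W) = -643 (R(W) = 5 - 36*18 = 5 - 1*648 = 5 - 648 = -643)
(-9401 + R(20 - 1*106))/(n(-175) + 35236) = (-9401 - 643)/(632 + 35236) = -10044/35868 = -10044*1/35868 = -837/2989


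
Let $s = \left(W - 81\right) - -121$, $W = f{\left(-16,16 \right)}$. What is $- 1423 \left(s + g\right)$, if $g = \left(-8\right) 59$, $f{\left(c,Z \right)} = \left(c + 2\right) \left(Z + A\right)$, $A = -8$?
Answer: $774112$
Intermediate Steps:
$f{\left(c,Z \right)} = \left(-8 + Z\right) \left(2 + c\right)$ ($f{\left(c,Z \right)} = \left(c + 2\right) \left(Z - 8\right) = \left(2 + c\right) \left(-8 + Z\right) = \left(-8 + Z\right) \left(2 + c\right)$)
$W = -112$ ($W = -16 - -128 + 2 \cdot 16 + 16 \left(-16\right) = -16 + 128 + 32 - 256 = -112$)
$g = -472$
$s = -72$ ($s = \left(-112 - 81\right) - -121 = \left(-112 - 81\right) + 121 = -193 + 121 = -72$)
$- 1423 \left(s + g\right) = - 1423 \left(-72 - 472\right) = \left(-1423\right) \left(-544\right) = 774112$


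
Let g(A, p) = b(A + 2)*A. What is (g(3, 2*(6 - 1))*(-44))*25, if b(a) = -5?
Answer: 16500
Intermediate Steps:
g(A, p) = -5*A
(g(3, 2*(6 - 1))*(-44))*25 = (-5*3*(-44))*25 = -15*(-44)*25 = 660*25 = 16500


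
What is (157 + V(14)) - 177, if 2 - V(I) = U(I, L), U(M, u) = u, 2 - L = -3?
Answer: -23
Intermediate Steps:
L = 5 (L = 2 - 1*(-3) = 2 + 3 = 5)
V(I) = -3 (V(I) = 2 - 1*5 = 2 - 5 = -3)
(157 + V(14)) - 177 = (157 - 3) - 177 = 154 - 177 = -23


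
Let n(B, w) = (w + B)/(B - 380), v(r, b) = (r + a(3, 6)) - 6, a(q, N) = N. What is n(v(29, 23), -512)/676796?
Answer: 161/79185132 ≈ 2.0332e-6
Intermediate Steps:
v(r, b) = r (v(r, b) = (r + 6) - 6 = (6 + r) - 6 = r)
n(B, w) = (B + w)/(-380 + B)
n(v(29, 23), -512)/676796 = ((29 - 512)/(-380 + 29))/676796 = (-483/(-351))*(1/676796) = -1/351*(-483)*(1/676796) = (161/117)*(1/676796) = 161/79185132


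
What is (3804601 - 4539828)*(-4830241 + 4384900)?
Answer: 327426727407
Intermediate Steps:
(3804601 - 4539828)*(-4830241 + 4384900) = -735227*(-445341) = 327426727407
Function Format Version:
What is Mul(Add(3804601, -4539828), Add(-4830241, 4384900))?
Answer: 327426727407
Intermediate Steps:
Mul(Add(3804601, -4539828), Add(-4830241, 4384900)) = Mul(-735227, -445341) = 327426727407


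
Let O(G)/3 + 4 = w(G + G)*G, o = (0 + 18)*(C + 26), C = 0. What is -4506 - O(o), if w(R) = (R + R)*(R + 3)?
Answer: -2467966926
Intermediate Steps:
o = 468 (o = (0 + 18)*(0 + 26) = 18*26 = 468)
w(R) = 2*R*(3 + R) (w(R) = (2*R)*(3 + R) = 2*R*(3 + R))
O(G) = -12 + 12*G²*(3 + 2*G) (O(G) = -12 + 3*((2*(G + G)*(3 + (G + G)))*G) = -12 + 3*((2*(2*G)*(3 + 2*G))*G) = -12 + 3*((4*G*(3 + 2*G))*G) = -12 + 3*(4*G²*(3 + 2*G)) = -12 + 12*G²*(3 + 2*G))
-4506 - O(o) = -4506 - (-12 + 12*468²*(3 + 2*468)) = -4506 - (-12 + 12*219024*(3 + 936)) = -4506 - (-12 + 12*219024*939) = -4506 - (-12 + 2467962432) = -4506 - 1*2467962420 = -4506 - 2467962420 = -2467966926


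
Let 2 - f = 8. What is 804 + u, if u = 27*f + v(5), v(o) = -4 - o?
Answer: 633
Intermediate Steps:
f = -6 (f = 2 - 1*8 = 2 - 8 = -6)
u = -171 (u = 27*(-6) + (-4 - 1*5) = -162 + (-4 - 5) = -162 - 9 = -171)
804 + u = 804 - 171 = 633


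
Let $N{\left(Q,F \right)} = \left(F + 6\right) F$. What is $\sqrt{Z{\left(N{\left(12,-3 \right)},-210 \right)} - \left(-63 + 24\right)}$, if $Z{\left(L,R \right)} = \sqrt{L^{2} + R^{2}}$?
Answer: $\sqrt{39 + 3 \sqrt{4909}} \approx 15.786$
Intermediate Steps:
$N{\left(Q,F \right)} = F \left(6 + F\right)$ ($N{\left(Q,F \right)} = \left(6 + F\right) F = F \left(6 + F\right)$)
$\sqrt{Z{\left(N{\left(12,-3 \right)},-210 \right)} - \left(-63 + 24\right)} = \sqrt{\sqrt{\left(- 3 \left(6 - 3\right)\right)^{2} + \left(-210\right)^{2}} - \left(-63 + 24\right)} = \sqrt{\sqrt{\left(\left(-3\right) 3\right)^{2} + 44100} - -39} = \sqrt{\sqrt{\left(-9\right)^{2} + 44100} + 39} = \sqrt{\sqrt{81 + 44100} + 39} = \sqrt{\sqrt{44181} + 39} = \sqrt{3 \sqrt{4909} + 39} = \sqrt{39 + 3 \sqrt{4909}}$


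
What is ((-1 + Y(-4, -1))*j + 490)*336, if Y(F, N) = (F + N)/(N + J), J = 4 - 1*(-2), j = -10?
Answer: 171360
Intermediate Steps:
J = 6 (J = 4 + 2 = 6)
Y(F, N) = (F + N)/(6 + N) (Y(F, N) = (F + N)/(N + 6) = (F + N)/(6 + N))
((-1 + Y(-4, -1))*j + 490)*336 = ((-1 + (-4 - 1)/(6 - 1))*(-10) + 490)*336 = ((-1 - 5/5)*(-10) + 490)*336 = ((-1 + (⅕)*(-5))*(-10) + 490)*336 = ((-1 - 1)*(-10) + 490)*336 = (-2*(-10) + 490)*336 = (20 + 490)*336 = 510*336 = 171360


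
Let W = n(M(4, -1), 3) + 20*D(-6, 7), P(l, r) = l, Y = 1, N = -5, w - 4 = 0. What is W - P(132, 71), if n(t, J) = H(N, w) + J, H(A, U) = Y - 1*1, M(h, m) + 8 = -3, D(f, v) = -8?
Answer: -289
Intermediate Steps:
w = 4 (w = 4 + 0 = 4)
M(h, m) = -11 (M(h, m) = -8 - 3 = -11)
H(A, U) = 0 (H(A, U) = 1 - 1*1 = 1 - 1 = 0)
n(t, J) = J (n(t, J) = 0 + J = J)
W = -157 (W = 3 + 20*(-8) = 3 - 160 = -157)
W - P(132, 71) = -157 - 1*132 = -157 - 132 = -289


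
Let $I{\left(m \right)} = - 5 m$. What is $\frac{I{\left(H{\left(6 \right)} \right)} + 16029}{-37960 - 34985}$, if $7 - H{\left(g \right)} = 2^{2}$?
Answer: $- \frac{5338}{24315} \approx -0.21954$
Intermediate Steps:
$H{\left(g \right)} = 3$ ($H{\left(g \right)} = 7 - 2^{2} = 7 - 4 = 3$)
$\frac{I{\left(H{\left(6 \right)} \right)} + 16029}{-37960 - 34985} = \frac{\left(-5\right) 3 + 16029}{-37960 - 34985} = \frac{-15 + 16029}{-72945} = 16014 \left(- \frac{1}{72945}\right) = - \frac{5338}{24315}$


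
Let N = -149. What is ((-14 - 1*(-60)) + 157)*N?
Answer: -30247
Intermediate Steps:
((-14 - 1*(-60)) + 157)*N = ((-14 - 1*(-60)) + 157)*(-149) = ((-14 + 60) + 157)*(-149) = (46 + 157)*(-149) = 203*(-149) = -30247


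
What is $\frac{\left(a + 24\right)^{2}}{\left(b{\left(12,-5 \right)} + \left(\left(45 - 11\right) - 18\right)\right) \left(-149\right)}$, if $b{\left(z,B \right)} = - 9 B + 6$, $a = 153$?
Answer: $- \frac{31329}{9983} \approx -3.1382$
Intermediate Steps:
$b{\left(z,B \right)} = 6 - 9 B$
$\frac{\left(a + 24\right)^{2}}{\left(b{\left(12,-5 \right)} + \left(\left(45 - 11\right) - 18\right)\right) \left(-149\right)} = \frac{\left(153 + 24\right)^{2}}{\left(\left(6 - -45\right) + \left(\left(45 - 11\right) - 18\right)\right) \left(-149\right)} = \frac{177^{2}}{\left(\left(6 + 45\right) + \left(34 - 18\right)\right) \left(-149\right)} = \frac{31329}{\left(51 + 16\right) \left(-149\right)} = \frac{31329}{67 \left(-149\right)} = \frac{31329}{-9983} = 31329 \left(- \frac{1}{9983}\right) = - \frac{31329}{9983}$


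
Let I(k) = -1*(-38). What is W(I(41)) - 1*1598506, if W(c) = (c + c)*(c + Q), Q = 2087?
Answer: -1437006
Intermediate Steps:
I(k) = 38
W(c) = 2*c*(2087 + c) (W(c) = (c + c)*(c + 2087) = (2*c)*(2087 + c) = 2*c*(2087 + c))
W(I(41)) - 1*1598506 = 2*38*(2087 + 38) - 1*1598506 = 2*38*2125 - 1598506 = 161500 - 1598506 = -1437006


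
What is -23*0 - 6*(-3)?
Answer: 18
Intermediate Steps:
-23*0 - 6*(-3) = 0 + 18 = 18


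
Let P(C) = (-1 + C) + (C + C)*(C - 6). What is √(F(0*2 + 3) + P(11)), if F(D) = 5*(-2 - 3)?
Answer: √95 ≈ 9.7468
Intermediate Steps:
F(D) = -25 (F(D) = 5*(-5) = -25)
P(C) = -1 + C + 2*C*(-6 + C) (P(C) = (-1 + C) + (2*C)*(-6 + C) = (-1 + C) + 2*C*(-6 + C) = -1 + C + 2*C*(-6 + C))
√(F(0*2 + 3) + P(11)) = √(-25 + (-1 - 11*11 + 2*11²)) = √(-25 + (-1 - 121 + 2*121)) = √(-25 + (-1 - 121 + 242)) = √(-25 + 120) = √95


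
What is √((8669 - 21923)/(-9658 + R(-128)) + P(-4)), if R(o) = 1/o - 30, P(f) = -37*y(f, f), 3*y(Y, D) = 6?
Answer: I*√12410060439930/413355 ≈ 8.5224*I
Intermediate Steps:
y(Y, D) = 2 (y(Y, D) = (⅓)*6 = 2)
P(f) = -74 (P(f) = -37*2 = -74)
R(o) = -30 + 1/o
√((8669 - 21923)/(-9658 + R(-128)) + P(-4)) = √((8669 - 21923)/(-9658 + (-30 + 1/(-128))) - 74) = √(-13254/(-9658 + (-30 - 1/128)) - 74) = √(-13254/(-9658 - 3841/128) - 74) = √(-13254/(-1240065/128) - 74) = √(-13254*(-128/1240065) - 74) = √(565504/413355 - 74) = √(-30022766/413355) = I*√12410060439930/413355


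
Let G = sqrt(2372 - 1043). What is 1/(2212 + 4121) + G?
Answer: 1/6333 + sqrt(1329) ≈ 36.456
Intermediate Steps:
G = sqrt(1329) ≈ 36.455
1/(2212 + 4121) + G = 1/(2212 + 4121) + sqrt(1329) = 1/6333 + sqrt(1329)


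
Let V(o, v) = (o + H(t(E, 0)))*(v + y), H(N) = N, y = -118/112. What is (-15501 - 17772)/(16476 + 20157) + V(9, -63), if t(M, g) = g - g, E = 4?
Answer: -394828809/683816 ≈ -577.39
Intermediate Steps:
t(M, g) = 0
y = -59/56 (y = -118*1/112 = -59/56 ≈ -1.0536)
V(o, v) = o*(-59/56 + v) (V(o, v) = (o + 0)*(v - 59/56) = o*(-59/56 + v))
(-15501 - 17772)/(16476 + 20157) + V(9, -63) = (-15501 - 17772)/(16476 + 20157) + (1/56)*9*(-59 + 56*(-63)) = -33273/36633 + (1/56)*9*(-59 - 3528) = -33273*1/36633 + (1/56)*9*(-3587) = -11091/12211 - 32283/56 = -394828809/683816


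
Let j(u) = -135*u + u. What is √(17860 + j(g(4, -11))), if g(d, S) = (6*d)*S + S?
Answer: √54710 ≈ 233.90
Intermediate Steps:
g(d, S) = S + 6*S*d (g(d, S) = 6*S*d + S = S + 6*S*d)
j(u) = -134*u
√(17860 + j(g(4, -11))) = √(17860 - (-1474)*(1 + 6*4)) = √(17860 - (-1474)*(1 + 24)) = √(17860 - (-1474)*25) = √(17860 - 134*(-275)) = √(17860 + 36850) = √54710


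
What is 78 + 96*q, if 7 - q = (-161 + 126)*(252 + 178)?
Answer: 1445550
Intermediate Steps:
q = 15057 (q = 7 - (-161 + 126)*(252 + 178) = 7 - (-35)*430 = 7 - 1*(-15050) = 7 + 15050 = 15057)
78 + 96*q = 78 + 96*15057 = 78 + 1445472 = 1445550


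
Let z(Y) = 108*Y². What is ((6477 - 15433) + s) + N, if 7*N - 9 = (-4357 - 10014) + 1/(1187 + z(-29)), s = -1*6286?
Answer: -11138967839/644105 ≈ -17294.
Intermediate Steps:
s = -6286
N = -1321519429/644105 (N = 9/7 + ((-4357 - 10014) + 1/(1187 + 108*(-29)²))/7 = 9/7 + (-14371 + 1/(1187 + 108*841))/7 = 9/7 + (-14371 + 1/(1187 + 90828))/7 = 9/7 + (-14371 + 1/92015)/7 = 9/7 + (⅐)*(-1322347564/92015) = 9/7 - 1322347564/644105 = -1321519429/644105 ≈ -2051.7)
((6477 - 15433) + s) + N = ((6477 - 15433) - 6286) - 1321519429/644105 = (-8956 - 6286) - 1321519429/644105 = -15242 - 1321519429/644105 = -11138967839/644105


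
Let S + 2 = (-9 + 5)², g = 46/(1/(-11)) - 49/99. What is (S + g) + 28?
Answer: -45985/99 ≈ -464.50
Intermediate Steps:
g = -50143/99 (g = 46/(-1/11) - 49*1/99 = 46*(-11) - 49/99 = -506 - 49/99 = -50143/99 ≈ -506.50)
S = 14 (S = -2 + (-9 + 5)² = -2 + (-4)² = -2 + 16 = 14)
(S + g) + 28 = (14 - 50143/99) + 28 = -48757/99 + 28 = -45985/99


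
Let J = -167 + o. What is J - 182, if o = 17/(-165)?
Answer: -57602/165 ≈ -349.10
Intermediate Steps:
o = -17/165 (o = 17*(-1/165) = -17/165 ≈ -0.10303)
J = -27572/165 (J = -167 - 17/165 = -27572/165 ≈ -167.10)
J - 182 = -27572/165 - 182 = -57602/165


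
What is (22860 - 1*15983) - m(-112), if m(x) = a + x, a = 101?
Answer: 6888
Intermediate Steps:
m(x) = 101 + x
(22860 - 1*15983) - m(-112) = (22860 - 1*15983) - (101 - 112) = (22860 - 15983) - 1*(-11) = 6877 + 11 = 6888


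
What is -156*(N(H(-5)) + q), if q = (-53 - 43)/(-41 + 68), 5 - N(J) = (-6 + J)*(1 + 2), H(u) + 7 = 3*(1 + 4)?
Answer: 2132/3 ≈ 710.67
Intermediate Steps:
H(u) = 8 (H(u) = -7 + 3*(1 + 4) = -7 + 3*5 = -7 + 15 = 8)
N(J) = 23 - 3*J (N(J) = 5 - (-6 + J)*(1 + 2) = 5 - (-6 + J)*3 = 5 - (-18 + 3*J) = 5 + (18 - 3*J) = 23 - 3*J)
q = -32/9 (q = -96/27 = -96*1/27 = -32/9 ≈ -3.5556)
-156*(N(H(-5)) + q) = -156*((23 - 3*8) - 32/9) = -156*((23 - 24) - 32/9) = -156*(-1 - 32/9) = -156*(-41/9) = 2132/3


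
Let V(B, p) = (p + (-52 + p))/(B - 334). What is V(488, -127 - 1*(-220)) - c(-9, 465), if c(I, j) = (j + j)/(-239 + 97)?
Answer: 40562/5467 ≈ 7.4194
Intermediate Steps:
c(I, j) = -j/71 (c(I, j) = (2*j)/(-142) = (2*j)*(-1/142) = -j/71)
V(B, p) = (-52 + 2*p)/(-334 + B)
V(488, -127 - 1*(-220)) - c(-9, 465) = 2*(-26 + (-127 - 1*(-220)))/(-334 + 488) - (-1)*465/71 = 2*(-26 + (-127 + 220))/154 - 1*(-465/71) = 2*(1/154)*(-26 + 93) + 465/71 = 2*(1/154)*67 + 465/71 = 67/77 + 465/71 = 40562/5467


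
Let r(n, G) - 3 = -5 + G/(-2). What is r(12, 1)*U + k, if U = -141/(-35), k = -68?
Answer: -1093/14 ≈ -78.071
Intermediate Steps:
r(n, G) = -2 - G/2 (r(n, G) = 3 + (-5 + G/(-2)) = 3 + (-5 + G*(-1/2)) = 3 + (-5 - G/2) = -2 - G/2)
U = 141/35 (U = -141*(-1/35) = 141/35 ≈ 4.0286)
r(12, 1)*U + k = (-2 - 1/2*1)*(141/35) - 68 = (-2 - 1/2)*(141/35) - 68 = -5/2*141/35 - 68 = -141/14 - 68 = -1093/14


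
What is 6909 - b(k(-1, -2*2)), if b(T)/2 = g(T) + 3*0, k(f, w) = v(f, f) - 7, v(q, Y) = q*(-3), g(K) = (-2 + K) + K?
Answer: 6929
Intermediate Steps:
g(K) = -2 + 2*K
v(q, Y) = -3*q
k(f, w) = -7 - 3*f (k(f, w) = -3*f - 7 = -7 - 3*f)
b(T) = -4 + 4*T (b(T) = 2*((-2 + 2*T) + 3*0) = 2*((-2 + 2*T) + 0) = 2*(-2 + 2*T) = -4 + 4*T)
6909 - b(k(-1, -2*2)) = 6909 - (-4 + 4*(-7 - 3*(-1))) = 6909 - (-4 + 4*(-7 + 3)) = 6909 - (-4 + 4*(-4)) = 6909 - (-4 - 16) = 6909 - 1*(-20) = 6909 + 20 = 6929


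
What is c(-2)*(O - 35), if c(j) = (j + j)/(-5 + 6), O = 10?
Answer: 100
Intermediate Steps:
c(j) = 2*j (c(j) = (2*j)/1 = (2*j)*1 = 2*j)
c(-2)*(O - 35) = (2*(-2))*(10 - 35) = -4*(-25) = 100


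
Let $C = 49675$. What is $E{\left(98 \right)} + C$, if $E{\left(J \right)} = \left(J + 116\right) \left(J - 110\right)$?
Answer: $47107$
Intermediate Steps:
$E{\left(J \right)} = \left(-110 + J\right) \left(116 + J\right)$ ($E{\left(J \right)} = \left(116 + J\right) \left(-110 + J\right) = \left(-110 + J\right) \left(116 + J\right)$)
$E{\left(98 \right)} + C = \left(-12760 + 98^{2} + 6 \cdot 98\right) + 49675 = \left(-12760 + 9604 + 588\right) + 49675 = -2568 + 49675 = 47107$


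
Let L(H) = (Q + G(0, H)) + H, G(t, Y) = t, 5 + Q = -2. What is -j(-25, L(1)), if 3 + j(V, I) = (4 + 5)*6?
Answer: -51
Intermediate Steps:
Q = -7 (Q = -5 - 2 = -7)
L(H) = -7 + H (L(H) = (-7 + 0) + H = -7 + H)
j(V, I) = 51 (j(V, I) = -3 + (4 + 5)*6 = -3 + 9*6 = -3 + 54 = 51)
-j(-25, L(1)) = -1*51 = -51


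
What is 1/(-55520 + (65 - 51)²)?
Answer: -1/55324 ≈ -1.8075e-5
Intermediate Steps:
1/(-55520 + (65 - 51)²) = 1/(-55520 + 14²) = 1/(-55520 + 196) = 1/(-55324) = -1/55324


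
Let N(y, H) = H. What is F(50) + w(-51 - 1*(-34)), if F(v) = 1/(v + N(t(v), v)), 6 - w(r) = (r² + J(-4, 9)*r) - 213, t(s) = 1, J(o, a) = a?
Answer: 8301/100 ≈ 83.010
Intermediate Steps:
w(r) = 219 - r² - 9*r (w(r) = 6 - ((r² + 9*r) - 213) = 6 - (-213 + r² + 9*r) = 6 + (213 - r² - 9*r) = 219 - r² - 9*r)
F(v) = 1/(2*v) (F(v) = 1/(v + v) = 1/(2*v))
F(50) + w(-51 - 1*(-34)) = (½)/50 + (219 - (-51 - 1*(-34))² - 9*(-51 - 1*(-34))) = (½)*(1/50) + (219 - (-51 + 34)² - 9*(-51 + 34)) = 1/100 + (219 - 1*(-17)² - 9*(-17)) = 1/100 + (219 - 1*289 + 153) = 1/100 + (219 - 289 + 153) = 1/100 + 83 = 8301/100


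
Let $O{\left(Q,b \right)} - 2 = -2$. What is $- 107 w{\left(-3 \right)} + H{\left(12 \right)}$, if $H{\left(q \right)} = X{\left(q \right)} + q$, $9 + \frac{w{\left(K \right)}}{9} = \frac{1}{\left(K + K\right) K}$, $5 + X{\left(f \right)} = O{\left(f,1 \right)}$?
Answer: $\frac{17241}{2} \approx 8620.5$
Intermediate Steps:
$O{\left(Q,b \right)} = 0$ ($O{\left(Q,b \right)} = 2 - 2 = 0$)
$X{\left(f \right)} = -5$ ($X{\left(f \right)} = -5 + 0 = -5$)
$w{\left(K \right)} = -81 + \frac{9}{2 K^{2}}$ ($w{\left(K \right)} = -81 + 9 \frac{1}{\left(K + K\right) K} = -81 + 9 \frac{1}{2 K K} = -81 + 9 \frac{\frac{1}{2} \frac{1}{K}}{K} = -81 + 9 \frac{1}{2 K^{2}} = -81 + \frac{9}{2 K^{2}}$)
$H{\left(q \right)} = -5 + q$
$- 107 w{\left(-3 \right)} + H{\left(12 \right)} = - 107 \left(-81 + \frac{9}{2 \cdot 9}\right) + \left(-5 + 12\right) = - 107 \left(-81 + \frac{9}{2} \cdot \frac{1}{9}\right) + 7 = - 107 \left(-81 + \frac{1}{2}\right) + 7 = \left(-107\right) \left(- \frac{161}{2}\right) + 7 = \frac{17227}{2} + 7 = \frac{17241}{2}$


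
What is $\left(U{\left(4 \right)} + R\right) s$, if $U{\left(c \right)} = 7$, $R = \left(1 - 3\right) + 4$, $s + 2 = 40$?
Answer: $342$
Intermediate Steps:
$s = 38$ ($s = -2 + 40 = 38$)
$R = 2$ ($R = -2 + 4 = 2$)
$\left(U{\left(4 \right)} + R\right) s = \left(7 + 2\right) 38 = 9 \cdot 38 = 342$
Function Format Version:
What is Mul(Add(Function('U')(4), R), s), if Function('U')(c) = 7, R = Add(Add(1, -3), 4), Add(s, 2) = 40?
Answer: 342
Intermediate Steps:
s = 38 (s = Add(-2, 40) = 38)
R = 2 (R = Add(-2, 4) = 2)
Mul(Add(Function('U')(4), R), s) = Mul(Add(7, 2), 38) = Mul(9, 38) = 342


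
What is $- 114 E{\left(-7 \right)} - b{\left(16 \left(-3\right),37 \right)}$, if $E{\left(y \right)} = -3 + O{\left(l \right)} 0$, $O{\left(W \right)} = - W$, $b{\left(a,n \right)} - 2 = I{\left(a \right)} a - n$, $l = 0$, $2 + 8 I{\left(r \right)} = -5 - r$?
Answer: $623$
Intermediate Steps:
$I{\left(r \right)} = - \frac{7}{8} - \frac{r}{8}$ ($I{\left(r \right)} = - \frac{1}{4} + \frac{-5 - r}{8} = - \frac{1}{4} - \left(\frac{5}{8} + \frac{r}{8}\right) = - \frac{7}{8} - \frac{r}{8}$)
$b{\left(a,n \right)} = 2 - n + a \left(- \frac{7}{8} - \frac{a}{8}\right)$ ($b{\left(a,n \right)} = 2 + \left(\left(- \frac{7}{8} - \frac{a}{8}\right) a - n\right) = 2 + \left(a \left(- \frac{7}{8} - \frac{a}{8}\right) - n\right) = 2 + \left(- n + a \left(- \frac{7}{8} - \frac{a}{8}\right)\right) = 2 - n + a \left(- \frac{7}{8} - \frac{a}{8}\right)$)
$E{\left(y \right)} = -3$ ($E{\left(y \right)} = -3 + \left(-1\right) 0 \cdot 0 = -3 + 0 \cdot 0 = -3 + 0 = -3$)
$- 114 E{\left(-7 \right)} - b{\left(16 \left(-3\right),37 \right)} = \left(-114\right) \left(-3\right) - \left(2 - 37 - \frac{16 \left(-3\right) \left(7 + 16 \left(-3\right)\right)}{8}\right) = 342 - \left(2 - 37 - - 6 \left(7 - 48\right)\right) = 342 - \left(2 - 37 - \left(-6\right) \left(-41\right)\right) = 342 - \left(2 - 37 - 246\right) = 342 - -281 = 342 + 281 = 623$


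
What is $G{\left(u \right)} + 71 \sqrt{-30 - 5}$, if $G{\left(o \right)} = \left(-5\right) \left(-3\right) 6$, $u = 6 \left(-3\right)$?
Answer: $90 + 71 i \sqrt{35} \approx 90.0 + 420.04 i$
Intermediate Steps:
$u = -18$
$G{\left(o \right)} = 90$ ($G{\left(o \right)} = 15 \cdot 6 = 90$)
$G{\left(u \right)} + 71 \sqrt{-30 - 5} = 90 + 71 \sqrt{-30 - 5} = 90 + 71 \sqrt{-35} = 90 + 71 i \sqrt{35}$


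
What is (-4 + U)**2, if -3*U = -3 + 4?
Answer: 169/9 ≈ 18.778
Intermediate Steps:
U = -1/3 (U = -(-3 + 4)/3 = -1/3*1 = -1/3 ≈ -0.33333)
(-4 + U)**2 = (-4 - 1/3)**2 = (-13/3)**2 = 169/9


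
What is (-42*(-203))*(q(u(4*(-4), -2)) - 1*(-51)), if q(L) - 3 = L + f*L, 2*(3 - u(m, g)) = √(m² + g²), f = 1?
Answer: 511560 - 17052*√65 ≈ 3.7408e+5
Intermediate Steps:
u(m, g) = 3 - √(g² + m²)/2 (u(m, g) = 3 - √(m² + g²)/2 = 3 - √(g² + m²)/2)
q(L) = 3 + 2*L (q(L) = 3 + (L + 1*L) = 3 + (L + L) = 3 + 2*L)
(-42*(-203))*(q(u(4*(-4), -2)) - 1*(-51)) = (-42*(-203))*((3 + 2*(3 - √((-2)² + (4*(-4))²)/2)) - 1*(-51)) = 8526*((3 + 2*(3 - √(4 + (-16)²)/2)) + 51) = 8526*((3 + 2*(3 - √(4 + 256)/2)) + 51) = 8526*((3 + 2*(3 - √65)) + 51) = 8526*((3 + (6 - 2*√65)) + 51) = 8526*((9 - 2*√65) + 51) = 8526*(60 - 2*√65) = 511560 - 17052*√65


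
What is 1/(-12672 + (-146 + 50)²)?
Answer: -1/3456 ≈ -0.00028935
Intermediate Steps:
1/(-12672 + (-146 + 50)²) = 1/(-12672 + (-96)²) = 1/(-12672 + 9216) = 1/(-3456) = -1/3456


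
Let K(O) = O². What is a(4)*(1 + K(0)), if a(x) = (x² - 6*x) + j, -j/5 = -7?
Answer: 27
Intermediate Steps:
j = 35 (j = -5*(-7) = 35)
a(x) = 35 + x² - 6*x (a(x) = (x² - 6*x) + 35 = 35 + x² - 6*x)
a(4)*(1 + K(0)) = (35 + 4² - 6*4)*(1 + 0²) = (35 + 16 - 24)*(1 + 0) = 27*1 = 27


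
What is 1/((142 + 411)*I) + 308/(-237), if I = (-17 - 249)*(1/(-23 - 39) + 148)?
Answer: -2630912993/2024436225 ≈ -1.2996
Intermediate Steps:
I = -1220275/31 (I = -266*(1/(-62) + 148) = -266*(-1/62 + 148) = -266*9175/62 = -1220275/31 ≈ -39364.)
1/((142 + 411)*I) + 308/(-237) = 1/((142 + 411)*(-1220275/31)) + 308/(-237) = -31/1220275/553 + 308*(-1/237) = (1/553)*(-31/1220275) - 308/237 = -31/674812075 - 308/237 = -2630912993/2024436225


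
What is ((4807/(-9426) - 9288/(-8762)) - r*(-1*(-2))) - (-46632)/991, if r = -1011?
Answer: 84695809905911/40923648246 ≈ 2069.6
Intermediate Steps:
((4807/(-9426) - 9288/(-8762)) - r*(-1*(-2))) - (-46632)/991 = ((4807/(-9426) - 9288/(-8762)) - (-1011)*(-1*(-2))) - (-46632)/991 = ((4807*(-1/9426) - 9288*(-1/8762)) - (-1011)*2) - (-46632)/991 = ((-4807/9426 + 4644/4381) - 1*(-2022)) - 1*(-46632/991) = (22714877/41295306 + 2022) + 46632/991 = 83521823609/41295306 + 46632/991 = 84695809905911/40923648246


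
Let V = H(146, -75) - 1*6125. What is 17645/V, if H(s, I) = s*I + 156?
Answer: -17645/16919 ≈ -1.0429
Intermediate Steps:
H(s, I) = 156 + I*s (H(s, I) = I*s + 156 = 156 + I*s)
V = -16919 (V = (156 - 75*146) - 1*6125 = (156 - 10950) - 6125 = -10794 - 6125 = -16919)
17645/V = 17645/(-16919) = 17645*(-1/16919) = -17645/16919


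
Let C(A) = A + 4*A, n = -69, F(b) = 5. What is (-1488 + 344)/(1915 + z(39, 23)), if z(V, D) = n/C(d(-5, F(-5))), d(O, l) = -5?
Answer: -275/461 ≈ -0.59653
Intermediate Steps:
C(A) = 5*A
z(V, D) = 69/25 (z(V, D) = -69/(5*(-5)) = -69/(-25) = -69*(-1/25) = 69/25)
(-1488 + 344)/(1915 + z(39, 23)) = (-1488 + 344)/(1915 + 69/25) = -1144/47944/25 = -1144*25/47944 = -275/461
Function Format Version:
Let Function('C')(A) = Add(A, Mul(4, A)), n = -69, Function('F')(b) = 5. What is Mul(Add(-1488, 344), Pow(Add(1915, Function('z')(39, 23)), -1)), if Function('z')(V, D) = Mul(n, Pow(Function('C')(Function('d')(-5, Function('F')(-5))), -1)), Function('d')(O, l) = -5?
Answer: Rational(-275, 461) ≈ -0.59653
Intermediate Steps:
Function('C')(A) = Mul(5, A)
Function('z')(V, D) = Rational(69, 25) (Function('z')(V, D) = Mul(-69, Pow(Mul(5, -5), -1)) = Mul(-69, Pow(-25, -1)) = Mul(-69, Rational(-1, 25)) = Rational(69, 25))
Mul(Add(-1488, 344), Pow(Add(1915, Function('z')(39, 23)), -1)) = Mul(Add(-1488, 344), Pow(Add(1915, Rational(69, 25)), -1)) = Mul(-1144, Pow(Rational(47944, 25), -1)) = Mul(-1144, Rational(25, 47944)) = Rational(-275, 461)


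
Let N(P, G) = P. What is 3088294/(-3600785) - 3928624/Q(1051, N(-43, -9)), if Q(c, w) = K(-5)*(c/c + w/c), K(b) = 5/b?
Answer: 132746249158049/32407065 ≈ 4.0962e+6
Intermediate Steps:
Q(c, w) = -1 - w/c (Q(c, w) = (5/(-5))*(c/c + w/c) = (5*(-⅕))*(1 + w/c) = -(1 + w/c) = -1 - w/c)
3088294/(-3600785) - 3928624/Q(1051, N(-43, -9)) = 3088294/(-3600785) - 3928624*1051/(-1*1051 - 1*(-43)) = 3088294*(-1/3600785) - 3928624*1051/(-1051 + 43) = -3088294/3600785 - 3928624/((1/1051)*(-1008)) = -3088294/3600785 - 3928624/(-1008/1051) = -3088294/3600785 - 3928624*(-1051/1008) = -3088294/3600785 + 36865927/9 = 132746249158049/32407065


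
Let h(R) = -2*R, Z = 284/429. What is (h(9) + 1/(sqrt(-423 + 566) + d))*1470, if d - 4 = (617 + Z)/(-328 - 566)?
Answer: -514661328077510880/19423500210539 + 216225523233720*sqrt(143)/19423500210539 ≈ -26364.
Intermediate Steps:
Z = 284/429 (Z = 284*(1/429) = 284/429 ≈ 0.66200)
d = 1269127/383526 (d = 4 + (617 + 284/429)/(-328 - 566) = 4 + (264977/429)/(-894) = 4 + (264977/429)*(-1/894) = 4 - 264977/383526 = 1269127/383526 ≈ 3.3091)
(h(9) + 1/(sqrt(-423 + 566) + d))*1470 = (-2*9 + 1/(sqrt(-423 + 566) + 1269127/383526))*1470 = (-18 + 1/(sqrt(143) + 1269127/383526))*1470 = (-18 + 1/(1269127/383526 + sqrt(143)))*1470 = -26460 + 1470/(1269127/383526 + sqrt(143))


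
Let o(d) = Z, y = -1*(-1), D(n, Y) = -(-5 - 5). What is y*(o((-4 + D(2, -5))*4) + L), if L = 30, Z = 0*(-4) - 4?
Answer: 26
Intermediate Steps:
Z = -4 (Z = 0 - 4 = -4)
D(n, Y) = 10 (D(n, Y) = -1*(-10) = 10)
y = 1
o(d) = -4
y*(o((-4 + D(2, -5))*4) + L) = 1*(-4 + 30) = 1*26 = 26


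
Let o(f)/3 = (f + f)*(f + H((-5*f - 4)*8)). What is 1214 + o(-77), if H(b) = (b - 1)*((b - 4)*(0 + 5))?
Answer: -21425370292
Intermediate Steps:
H(b) = (-1 + b)*(-20 + 5*b) (H(b) = (-1 + b)*((-4 + b)*5) = (-1 + b)*(-20 + 5*b))
o(f) = 6*f*(820 + 5*(-32 - 40*f)² + 1001*f) (o(f) = 3*((f + f)*(f + (20 - 25*(-5*f - 4)*8 + 5*((-5*f - 4)*8)²))) = 3*((2*f)*(f + (20 - 25*(-4 - 5*f)*8 + 5*((-4 - 5*f)*8)²))) = 3*((2*f)*(f + (20 - 25*(-32 - 40*f) + 5*(-32 - 40*f)²))) = 3*((2*f)*(f + (20 + (800 + 1000*f) + 5*(-32 - 40*f)²))) = 3*((2*f)*(f + (820 + 5*(-32 - 40*f)² + 1000*f))) = 3*((2*f)*(820 + 5*(-32 - 40*f)² + 1001*f)) = 3*(2*f*(820 + 5*(-32 - 40*f)² + 1001*f)) = 6*f*(820 + 5*(-32 - 40*f)² + 1001*f))
1214 + o(-77) = 1214 + 6*(-77)*(5940 + 8000*(-77)² + 13801*(-77)) = 1214 + 6*(-77)*(5940 + 8000*5929 - 1062677) = 1214 + 6*(-77)*(5940 + 47432000 - 1062677) = 1214 + 6*(-77)*46375263 = 1214 - 21425371506 = -21425370292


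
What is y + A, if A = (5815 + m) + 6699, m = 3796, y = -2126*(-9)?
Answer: 35444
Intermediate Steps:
y = 19134
A = 16310 (A = (5815 + 3796) + 6699 = 9611 + 6699 = 16310)
y + A = 19134 + 16310 = 35444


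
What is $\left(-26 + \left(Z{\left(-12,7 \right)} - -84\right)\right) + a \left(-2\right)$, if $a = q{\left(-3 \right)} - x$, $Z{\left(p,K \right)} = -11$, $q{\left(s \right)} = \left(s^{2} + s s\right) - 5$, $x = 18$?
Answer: $57$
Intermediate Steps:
$q{\left(s \right)} = -5 + 2 s^{2}$ ($q{\left(s \right)} = \left(s^{2} + s^{2}\right) - 5 = 2 s^{2} - 5 = -5 + 2 s^{2}$)
$a = -5$ ($a = \left(-5 + 2 \left(-3\right)^{2}\right) - 18 = \left(-5 + 2 \cdot 9\right) - 18 = \left(-5 + 18\right) - 18 = 13 - 18 = -5$)
$\left(-26 + \left(Z{\left(-12,7 \right)} - -84\right)\right) + a \left(-2\right) = \left(-26 - -73\right) - -10 = \left(-26 + \left(-11 + 84\right)\right) + 10 = \left(-26 + 73\right) + 10 = 47 + 10 = 57$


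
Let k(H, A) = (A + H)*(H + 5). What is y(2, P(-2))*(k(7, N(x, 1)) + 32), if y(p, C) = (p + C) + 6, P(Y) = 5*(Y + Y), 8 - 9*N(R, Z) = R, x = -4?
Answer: -1584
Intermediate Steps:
N(R, Z) = 8/9 - R/9
k(H, A) = (5 + H)*(A + H) (k(H, A) = (A + H)*(5 + H) = (5 + H)*(A + H))
P(Y) = 10*Y (P(Y) = 5*(2*Y) = 10*Y)
y(p, C) = 6 + C + p (y(p, C) = (C + p) + 6 = 6 + C + p)
y(2, P(-2))*(k(7, N(x, 1)) + 32) = (6 + 10*(-2) + 2)*((7**2 + 5*(8/9 - 1/9*(-4)) + 5*7 + (8/9 - 1/9*(-4))*7) + 32) = (6 - 20 + 2)*((49 + 5*(8/9 + 4/9) + 35 + (8/9 + 4/9)*7) + 32) = -12*((49 + 5*(4/3) + 35 + (4/3)*7) + 32) = -12*((49 + 20/3 + 35 + 28/3) + 32) = -12*(100 + 32) = -12*132 = -1584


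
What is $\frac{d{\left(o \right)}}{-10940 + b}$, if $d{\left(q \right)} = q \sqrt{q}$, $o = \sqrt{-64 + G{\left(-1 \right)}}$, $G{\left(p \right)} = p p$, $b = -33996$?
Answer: $- \frac{3 \sqrt{3} \cdot 7^{\frac{3}{4}} i^{\frac{3}{2}}}{44936} \approx 0.00035188 - 0.00035188 i$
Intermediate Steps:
$G{\left(p \right)} = p^{2}$
$o = 3 i \sqrt{7}$ ($o = \sqrt{-64 + \left(-1\right)^{2}} = \sqrt{-64 + 1} = \sqrt{-63} = 3 i \sqrt{7} \approx 7.9373 i$)
$d{\left(q \right)} = q^{\frac{3}{2}}$
$\frac{d{\left(o \right)}}{-10940 + b} = \frac{\left(3 i \sqrt{7}\right)^{\frac{3}{2}}}{-10940 - 33996} = \frac{3 \sqrt{3} \cdot 7^{\frac{3}{4}} i^{\frac{3}{2}}}{-44936} = 3 \sqrt{3} \cdot 7^{\frac{3}{4}} i^{\frac{3}{2}} \left(- \frac{1}{44936}\right) = - \frac{3 \sqrt{3} \cdot 7^{\frac{3}{4}} i^{\frac{3}{2}}}{44936}$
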